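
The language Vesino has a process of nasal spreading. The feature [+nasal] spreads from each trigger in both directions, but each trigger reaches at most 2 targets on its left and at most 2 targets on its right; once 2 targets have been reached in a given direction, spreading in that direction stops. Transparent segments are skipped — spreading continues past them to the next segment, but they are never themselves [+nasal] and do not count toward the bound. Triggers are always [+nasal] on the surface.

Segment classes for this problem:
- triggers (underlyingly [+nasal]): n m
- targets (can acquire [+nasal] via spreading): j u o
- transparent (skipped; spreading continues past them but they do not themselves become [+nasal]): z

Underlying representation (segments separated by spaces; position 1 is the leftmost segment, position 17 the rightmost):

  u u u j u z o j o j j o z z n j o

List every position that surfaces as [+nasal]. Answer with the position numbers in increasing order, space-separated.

11 12 15 16 17

From /n/ at 15 rightward: 16 /j/ → [+nasal]; 17 /o/ → [+nasal]; bound reached.
From /n/ at 15 leftward: 14 /z/ transparent; 13 /z/ transparent; 12 /o/ → [+nasal]; 11 /j/ → [+nasal]; bound reached.
Targets with no active source: positions 1 2 3 4 5 7 8 9 10 stay [-nasal].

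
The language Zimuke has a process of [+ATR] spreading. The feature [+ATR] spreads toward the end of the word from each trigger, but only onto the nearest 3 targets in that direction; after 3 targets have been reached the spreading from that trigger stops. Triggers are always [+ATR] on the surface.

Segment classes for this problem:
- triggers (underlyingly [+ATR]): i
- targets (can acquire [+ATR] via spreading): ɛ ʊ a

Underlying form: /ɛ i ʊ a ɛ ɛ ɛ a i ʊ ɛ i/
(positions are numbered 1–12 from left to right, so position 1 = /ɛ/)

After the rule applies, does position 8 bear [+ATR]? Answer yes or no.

From /i/ at 2 rightward: 3 /ʊ/ → [+ATR]; 4 /a/ → [+ATR]; 5 /ɛ/ → [+ATR]; bound reached.
From /i/ at 9 rightward: 10 /ʊ/ → [+ATR]; 11 /ɛ/ → [+ATR]; 12 /i/ is itself a trigger — this domain ends here.
From /i/ at 12 rightward: word edge.
Targets with no active source: positions 1 6 7 8 stay [-ATR].
[+ATR] positions on the surface: 2 3 4 5 9 10 11 12.

no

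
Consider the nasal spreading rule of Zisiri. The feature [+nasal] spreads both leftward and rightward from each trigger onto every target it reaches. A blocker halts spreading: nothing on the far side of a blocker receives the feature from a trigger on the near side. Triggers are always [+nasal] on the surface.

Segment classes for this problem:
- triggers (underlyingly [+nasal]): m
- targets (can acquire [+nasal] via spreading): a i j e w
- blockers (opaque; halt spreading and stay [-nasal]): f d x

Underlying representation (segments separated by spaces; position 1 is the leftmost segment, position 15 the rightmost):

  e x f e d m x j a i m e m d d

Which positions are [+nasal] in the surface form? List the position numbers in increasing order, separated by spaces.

From /m/ at 6 rightward: 7 /x/ blocks.
From /m/ at 6 leftward: 5 /d/ blocks.
From /m/ at 11 rightward: 12 /e/ → [+nasal]; 13 /m/ is itself a trigger — this domain ends here.
From /m/ at 11 leftward: 10 /i/ → [+nasal]; 9 /a/ → [+nasal]; 8 /j/ → [+nasal]; 7 /x/ blocks.
From /m/ at 13 rightward: 14 /d/ blocks.
From /m/ at 13 leftward: 12 /e/ → [+nasal]; 11 /m/ is itself a trigger — this domain ends here.
Targets with no active source: positions 1 4 stay [-nasal].

6 8 9 10 11 12 13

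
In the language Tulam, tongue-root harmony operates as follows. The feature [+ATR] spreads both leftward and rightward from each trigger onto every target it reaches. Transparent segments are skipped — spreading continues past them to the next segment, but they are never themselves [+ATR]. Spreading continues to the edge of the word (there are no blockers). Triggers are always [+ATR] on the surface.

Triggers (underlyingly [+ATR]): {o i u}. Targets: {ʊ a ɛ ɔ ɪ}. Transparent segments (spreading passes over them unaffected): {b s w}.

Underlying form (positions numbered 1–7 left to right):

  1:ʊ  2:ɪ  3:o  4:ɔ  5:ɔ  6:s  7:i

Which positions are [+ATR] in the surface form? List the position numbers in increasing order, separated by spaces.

1 2 3 4 5 7

From /o/ at 3 rightward: 4 /ɔ/ → [+ATR]; 5 /ɔ/ → [+ATR]; 6 /s/ transparent; 7 /i/ is itself a trigger — this domain ends here.
From /o/ at 3 leftward: 2 /ɪ/ → [+ATR]; 1 /ʊ/ → [+ATR]; word edge.
From /i/ at 7 rightward: word edge.
From /i/ at 7 leftward: 6 /s/ transparent; 5 /ɔ/ → [+ATR]; 4 /ɔ/ → [+ATR]; 3 /o/ is itself a trigger — this domain ends here.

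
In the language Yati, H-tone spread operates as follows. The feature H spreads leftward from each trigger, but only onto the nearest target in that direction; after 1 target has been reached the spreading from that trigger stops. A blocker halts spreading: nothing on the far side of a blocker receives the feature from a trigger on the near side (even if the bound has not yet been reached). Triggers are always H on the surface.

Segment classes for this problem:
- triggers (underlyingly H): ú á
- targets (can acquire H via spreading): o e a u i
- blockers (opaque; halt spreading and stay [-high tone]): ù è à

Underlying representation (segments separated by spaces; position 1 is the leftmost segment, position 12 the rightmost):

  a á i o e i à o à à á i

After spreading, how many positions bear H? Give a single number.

From /á/ at 2 leftward: 1 /a/ → H; bound reached.
From /á/ at 11 leftward: 10 /à/ blocks.
Targets with no active source: positions 3 4 5 6 8 12 stay [-high tone].
H positions on the surface: 1 2 11.

3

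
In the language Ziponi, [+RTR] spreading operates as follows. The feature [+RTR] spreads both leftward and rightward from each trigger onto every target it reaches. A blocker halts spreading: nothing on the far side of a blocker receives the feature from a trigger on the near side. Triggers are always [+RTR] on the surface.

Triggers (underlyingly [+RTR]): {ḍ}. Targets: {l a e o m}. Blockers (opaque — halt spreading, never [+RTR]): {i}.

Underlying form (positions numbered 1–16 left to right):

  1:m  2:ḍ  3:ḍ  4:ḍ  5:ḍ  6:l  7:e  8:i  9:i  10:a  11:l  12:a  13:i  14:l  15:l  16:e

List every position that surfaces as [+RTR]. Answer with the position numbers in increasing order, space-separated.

From /ḍ/ at 2 rightward: 3 /ḍ/ is itself a trigger — this domain ends here.
From /ḍ/ at 2 leftward: 1 /m/ → [+RTR]; word edge.
From /ḍ/ at 3 rightward: 4 /ḍ/ is itself a trigger — this domain ends here.
From /ḍ/ at 3 leftward: 2 /ḍ/ is itself a trigger — this domain ends here.
From /ḍ/ at 4 rightward: 5 /ḍ/ is itself a trigger — this domain ends here.
From /ḍ/ at 4 leftward: 3 /ḍ/ is itself a trigger — this domain ends here.
From /ḍ/ at 5 rightward: 6 /l/ → [+RTR]; 7 /e/ → [+RTR]; 8 /i/ blocks.
From /ḍ/ at 5 leftward: 4 /ḍ/ is itself a trigger — this domain ends here.
Targets with no active source: positions 10 11 12 14 15 16 stay [-emphatic].

1 2 3 4 5 6 7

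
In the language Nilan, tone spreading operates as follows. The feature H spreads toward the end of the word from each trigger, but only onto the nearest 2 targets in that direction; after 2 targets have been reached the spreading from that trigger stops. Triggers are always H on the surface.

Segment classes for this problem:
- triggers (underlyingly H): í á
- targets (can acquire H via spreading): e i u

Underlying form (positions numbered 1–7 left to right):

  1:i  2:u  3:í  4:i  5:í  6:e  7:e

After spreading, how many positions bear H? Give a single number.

5

From /í/ at 3 rightward: 4 /i/ → H; 5 /í/ is itself a trigger — this domain ends here.
From /í/ at 5 rightward: 6 /e/ → H; 7 /e/ → H; bound reached.
Targets with no active source: positions 1 2 stay [-high tone].
H positions on the surface: 3 4 5 6 7.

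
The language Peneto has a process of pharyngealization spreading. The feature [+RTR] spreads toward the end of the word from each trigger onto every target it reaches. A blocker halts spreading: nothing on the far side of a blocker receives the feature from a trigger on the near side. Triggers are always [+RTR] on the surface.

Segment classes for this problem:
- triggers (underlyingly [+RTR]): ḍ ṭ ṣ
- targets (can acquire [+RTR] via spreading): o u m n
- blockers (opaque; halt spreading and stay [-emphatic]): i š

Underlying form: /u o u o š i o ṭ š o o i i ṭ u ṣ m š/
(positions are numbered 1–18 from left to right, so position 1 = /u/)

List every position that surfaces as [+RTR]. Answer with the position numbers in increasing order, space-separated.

From /ṭ/ at 8 rightward: 9 /š/ blocks.
From /ṭ/ at 14 rightward: 15 /u/ → [+RTR]; 16 /ṣ/ is itself a trigger — this domain ends here.
From /ṣ/ at 16 rightward: 17 /m/ → [+RTR]; 18 /š/ blocks.
Targets with no active source: positions 1 2 3 4 7 10 11 stay [-emphatic].

8 14 15 16 17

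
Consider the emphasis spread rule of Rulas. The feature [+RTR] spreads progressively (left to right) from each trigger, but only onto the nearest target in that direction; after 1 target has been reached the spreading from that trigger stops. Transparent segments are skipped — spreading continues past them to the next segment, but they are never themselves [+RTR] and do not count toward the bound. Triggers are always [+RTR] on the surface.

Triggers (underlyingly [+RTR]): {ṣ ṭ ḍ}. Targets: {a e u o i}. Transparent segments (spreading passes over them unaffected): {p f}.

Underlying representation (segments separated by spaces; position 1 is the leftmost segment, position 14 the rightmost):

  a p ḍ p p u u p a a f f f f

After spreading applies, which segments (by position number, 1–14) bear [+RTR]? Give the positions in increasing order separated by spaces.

3 6

From /ḍ/ at 3 rightward: 4 /p/ transparent; 5 /p/ transparent; 6 /u/ → [+RTR]; bound reached.
Targets with no active source: positions 1 7 9 10 stay [-emphatic].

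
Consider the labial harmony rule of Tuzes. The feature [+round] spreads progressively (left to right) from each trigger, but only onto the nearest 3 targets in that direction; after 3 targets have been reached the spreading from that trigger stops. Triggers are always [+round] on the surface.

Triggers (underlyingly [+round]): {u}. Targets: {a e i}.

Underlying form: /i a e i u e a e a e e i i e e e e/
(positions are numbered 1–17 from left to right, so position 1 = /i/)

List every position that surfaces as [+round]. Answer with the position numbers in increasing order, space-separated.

From /u/ at 5 rightward: 6 /e/ → [+round]; 7 /a/ → [+round]; 8 /e/ → [+round]; bound reached.
Targets with no active source: positions 1 2 3 4 9 10 11 12 13 14 15 16 17 stay [-round].

5 6 7 8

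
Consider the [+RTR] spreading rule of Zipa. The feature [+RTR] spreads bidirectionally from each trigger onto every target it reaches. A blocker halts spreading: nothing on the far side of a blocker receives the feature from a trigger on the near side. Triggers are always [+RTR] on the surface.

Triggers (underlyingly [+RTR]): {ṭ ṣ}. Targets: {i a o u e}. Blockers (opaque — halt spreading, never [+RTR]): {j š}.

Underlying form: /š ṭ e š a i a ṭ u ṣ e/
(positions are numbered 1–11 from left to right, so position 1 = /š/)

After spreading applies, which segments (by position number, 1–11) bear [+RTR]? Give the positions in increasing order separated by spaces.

2 3 5 6 7 8 9 10 11

From /ṭ/ at 2 rightward: 3 /e/ → [+RTR]; 4 /š/ blocks.
From /ṭ/ at 2 leftward: 1 /š/ blocks.
From /ṭ/ at 8 rightward: 9 /u/ → [+RTR]; 10 /ṣ/ is itself a trigger — this domain ends here.
From /ṭ/ at 8 leftward: 7 /a/ → [+RTR]; 6 /i/ → [+RTR]; 5 /a/ → [+RTR]; 4 /š/ blocks.
From /ṣ/ at 10 rightward: 11 /e/ → [+RTR]; word edge.
From /ṣ/ at 10 leftward: 9 /u/ → [+RTR]; 8 /ṭ/ is itself a trigger — this domain ends here.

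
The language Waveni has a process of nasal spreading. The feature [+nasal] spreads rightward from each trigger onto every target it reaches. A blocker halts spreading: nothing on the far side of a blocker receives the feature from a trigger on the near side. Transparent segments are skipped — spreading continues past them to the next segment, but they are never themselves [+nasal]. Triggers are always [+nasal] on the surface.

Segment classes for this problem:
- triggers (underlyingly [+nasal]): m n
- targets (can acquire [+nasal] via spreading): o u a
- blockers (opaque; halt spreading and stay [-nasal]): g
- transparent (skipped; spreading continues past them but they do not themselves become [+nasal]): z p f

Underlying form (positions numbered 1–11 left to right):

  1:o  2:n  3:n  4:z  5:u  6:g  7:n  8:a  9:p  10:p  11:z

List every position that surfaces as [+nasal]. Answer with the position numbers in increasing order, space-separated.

From /n/ at 2 rightward: 3 /n/ is itself a trigger — this domain ends here.
From /n/ at 3 rightward: 4 /z/ transparent; 5 /u/ → [+nasal]; 6 /g/ blocks.
From /n/ at 7 rightward: 8 /a/ → [+nasal]; 9 /p/ transparent; 10 /p/ transparent; 11 /z/ transparent; word edge.
Target with no active source: position 1 stays [-nasal].

2 3 5 7 8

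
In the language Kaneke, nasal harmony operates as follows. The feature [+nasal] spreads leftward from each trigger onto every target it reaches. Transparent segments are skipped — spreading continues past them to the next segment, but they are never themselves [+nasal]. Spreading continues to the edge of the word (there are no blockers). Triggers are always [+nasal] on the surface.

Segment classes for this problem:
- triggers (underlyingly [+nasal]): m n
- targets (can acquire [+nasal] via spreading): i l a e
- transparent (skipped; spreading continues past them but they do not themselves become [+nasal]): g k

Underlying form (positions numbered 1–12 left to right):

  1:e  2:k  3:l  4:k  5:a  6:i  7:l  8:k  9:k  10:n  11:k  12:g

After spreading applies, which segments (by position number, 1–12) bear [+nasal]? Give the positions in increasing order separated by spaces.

From /n/ at 10 leftward: 9 /k/ transparent; 8 /k/ transparent; 7 /l/ → [+nasal]; 6 /i/ → [+nasal]; 5 /a/ → [+nasal]; 4 /k/ transparent; 3 /l/ → [+nasal]; 2 /k/ transparent; 1 /e/ → [+nasal]; word edge.

1 3 5 6 7 10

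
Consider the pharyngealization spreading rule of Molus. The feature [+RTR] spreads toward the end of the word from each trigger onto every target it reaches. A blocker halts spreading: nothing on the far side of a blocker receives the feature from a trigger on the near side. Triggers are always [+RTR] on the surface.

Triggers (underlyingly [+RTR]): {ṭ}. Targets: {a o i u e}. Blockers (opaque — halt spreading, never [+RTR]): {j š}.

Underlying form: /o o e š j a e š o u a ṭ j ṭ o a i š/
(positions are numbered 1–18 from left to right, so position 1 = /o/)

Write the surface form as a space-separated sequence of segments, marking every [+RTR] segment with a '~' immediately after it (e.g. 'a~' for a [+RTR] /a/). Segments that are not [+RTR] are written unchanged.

o o e š j a e š o u a ṭ~ j ṭ~ o~ a~ i~ š

From /ṭ/ at 12 rightward: 13 /j/ blocks.
From /ṭ/ at 14 rightward: 15 /o/ → [+RTR]; 16 /a/ → [+RTR]; 17 /i/ → [+RTR]; 18 /š/ blocks.
Targets with no active source: positions 1 2 3 6 7 9 10 11 stay [-emphatic].
[+RTR] positions on the surface: 12 14 15 16 17.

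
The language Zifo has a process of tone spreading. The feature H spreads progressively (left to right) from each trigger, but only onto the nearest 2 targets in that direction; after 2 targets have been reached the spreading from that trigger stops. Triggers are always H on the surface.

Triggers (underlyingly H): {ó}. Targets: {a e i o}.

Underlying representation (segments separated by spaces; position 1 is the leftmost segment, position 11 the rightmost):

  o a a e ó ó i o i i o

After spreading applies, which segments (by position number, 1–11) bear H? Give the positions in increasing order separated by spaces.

From /ó/ at 5 rightward: 6 /ó/ is itself a trigger — this domain ends here.
From /ó/ at 6 rightward: 7 /i/ → H; 8 /o/ → H; bound reached.
Targets with no active source: positions 1 2 3 4 9 10 11 stay [-high tone].

5 6 7 8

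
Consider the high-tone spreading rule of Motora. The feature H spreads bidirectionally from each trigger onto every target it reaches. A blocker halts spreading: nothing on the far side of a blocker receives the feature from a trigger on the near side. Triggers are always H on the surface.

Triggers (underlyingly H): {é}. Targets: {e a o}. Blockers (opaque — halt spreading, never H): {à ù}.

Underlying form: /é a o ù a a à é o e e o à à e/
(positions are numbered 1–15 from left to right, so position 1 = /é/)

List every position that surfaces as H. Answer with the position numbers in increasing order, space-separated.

From /é/ at 1 rightward: 2 /a/ → H; 3 /o/ → H; 4 /ù/ blocks.
From /é/ at 1 leftward: word edge.
From /é/ at 8 rightward: 9 /o/ → H; 10 /e/ → H; 11 /e/ → H; 12 /o/ → H; 13 /à/ blocks.
From /é/ at 8 leftward: 7 /à/ blocks.
Targets with no active source: positions 5 6 15 stay [-high tone].

1 2 3 8 9 10 11 12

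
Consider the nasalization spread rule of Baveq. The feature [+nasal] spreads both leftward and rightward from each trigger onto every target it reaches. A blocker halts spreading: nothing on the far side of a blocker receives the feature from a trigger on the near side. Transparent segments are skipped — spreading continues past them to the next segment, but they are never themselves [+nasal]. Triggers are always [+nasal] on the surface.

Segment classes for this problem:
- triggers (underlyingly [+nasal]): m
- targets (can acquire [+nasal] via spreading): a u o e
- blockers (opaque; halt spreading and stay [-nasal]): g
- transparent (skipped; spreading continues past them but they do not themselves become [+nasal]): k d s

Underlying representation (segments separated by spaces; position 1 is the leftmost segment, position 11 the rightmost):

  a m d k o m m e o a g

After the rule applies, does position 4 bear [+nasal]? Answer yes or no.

no

From /m/ at 2 rightward: 3 /d/ transparent; 4 /k/ transparent; 5 /o/ → [+nasal]; 6 /m/ is itself a trigger — this domain ends here.
From /m/ at 2 leftward: 1 /a/ → [+nasal]; word edge.
From /m/ at 6 rightward: 7 /m/ is itself a trigger — this domain ends here.
From /m/ at 6 leftward: 5 /o/ → [+nasal]; 4 /k/ transparent; 3 /d/ transparent; 2 /m/ is itself a trigger — this domain ends here.
From /m/ at 7 rightward: 8 /e/ → [+nasal]; 9 /o/ → [+nasal]; 10 /a/ → [+nasal]; 11 /g/ blocks.
From /m/ at 7 leftward: 6 /m/ is itself a trigger — this domain ends here.
[+nasal] positions on the surface: 1 2 5 6 7 8 9 10.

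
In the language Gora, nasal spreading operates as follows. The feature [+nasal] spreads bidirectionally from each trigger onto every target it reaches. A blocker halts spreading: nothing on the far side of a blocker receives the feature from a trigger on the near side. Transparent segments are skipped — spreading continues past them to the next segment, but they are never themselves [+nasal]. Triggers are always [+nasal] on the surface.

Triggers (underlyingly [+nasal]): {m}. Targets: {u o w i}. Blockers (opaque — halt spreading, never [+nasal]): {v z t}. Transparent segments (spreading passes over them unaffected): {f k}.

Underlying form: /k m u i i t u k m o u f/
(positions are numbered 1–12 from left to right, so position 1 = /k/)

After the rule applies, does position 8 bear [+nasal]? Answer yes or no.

From /m/ at 2 rightward: 3 /u/ → [+nasal]; 4 /i/ → [+nasal]; 5 /i/ → [+nasal]; 6 /t/ blocks.
From /m/ at 2 leftward: 1 /k/ transparent; word edge.
From /m/ at 9 rightward: 10 /o/ → [+nasal]; 11 /u/ → [+nasal]; 12 /f/ transparent; word edge.
From /m/ at 9 leftward: 8 /k/ transparent; 7 /u/ → [+nasal]; 6 /t/ blocks.
[+nasal] positions on the surface: 2 3 4 5 7 9 10 11.

no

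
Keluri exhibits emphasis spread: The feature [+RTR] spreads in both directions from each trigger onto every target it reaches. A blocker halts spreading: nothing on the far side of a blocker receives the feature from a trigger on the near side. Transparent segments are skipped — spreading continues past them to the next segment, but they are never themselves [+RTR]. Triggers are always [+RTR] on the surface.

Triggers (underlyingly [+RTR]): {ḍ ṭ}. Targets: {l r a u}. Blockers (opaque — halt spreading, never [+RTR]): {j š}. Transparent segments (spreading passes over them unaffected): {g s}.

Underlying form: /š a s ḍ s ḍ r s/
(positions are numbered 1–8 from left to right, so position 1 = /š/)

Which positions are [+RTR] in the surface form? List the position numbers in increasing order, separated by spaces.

From /ḍ/ at 4 rightward: 5 /s/ transparent; 6 /ḍ/ is itself a trigger — this domain ends here.
From /ḍ/ at 4 leftward: 3 /s/ transparent; 2 /a/ → [+RTR]; 1 /š/ blocks.
From /ḍ/ at 6 rightward: 7 /r/ → [+RTR]; 8 /s/ transparent; word edge.
From /ḍ/ at 6 leftward: 5 /s/ transparent; 4 /ḍ/ is itself a trigger — this domain ends here.

2 4 6 7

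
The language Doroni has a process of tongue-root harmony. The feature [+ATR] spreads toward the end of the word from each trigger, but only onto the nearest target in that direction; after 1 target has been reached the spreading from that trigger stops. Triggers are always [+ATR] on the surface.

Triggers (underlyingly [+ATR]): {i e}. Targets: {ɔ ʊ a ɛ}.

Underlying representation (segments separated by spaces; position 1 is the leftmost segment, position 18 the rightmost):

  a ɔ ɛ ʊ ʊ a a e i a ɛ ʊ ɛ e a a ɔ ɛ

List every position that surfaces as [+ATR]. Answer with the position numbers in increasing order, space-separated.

From /e/ at 8 rightward: 9 /i/ is itself a trigger — this domain ends here.
From /i/ at 9 rightward: 10 /a/ → [+ATR]; bound reached.
From /e/ at 14 rightward: 15 /a/ → [+ATR]; bound reached.
Targets with no active source: positions 1 2 3 4 5 6 7 11 12 13 16 17 18 stay [-ATR].

8 9 10 14 15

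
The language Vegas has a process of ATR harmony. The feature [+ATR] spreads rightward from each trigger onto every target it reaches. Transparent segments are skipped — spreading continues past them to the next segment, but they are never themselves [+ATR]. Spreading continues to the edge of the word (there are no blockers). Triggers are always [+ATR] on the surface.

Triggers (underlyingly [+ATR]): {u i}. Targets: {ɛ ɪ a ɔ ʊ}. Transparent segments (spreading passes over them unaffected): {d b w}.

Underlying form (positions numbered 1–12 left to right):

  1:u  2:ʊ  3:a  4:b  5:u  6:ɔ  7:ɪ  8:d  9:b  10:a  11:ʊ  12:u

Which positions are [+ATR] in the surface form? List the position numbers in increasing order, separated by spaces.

From /u/ at 1 rightward: 2 /ʊ/ → [+ATR]; 3 /a/ → [+ATR]; 4 /b/ transparent; 5 /u/ is itself a trigger — this domain ends here.
From /u/ at 5 rightward: 6 /ɔ/ → [+ATR]; 7 /ɪ/ → [+ATR]; 8 /d/ transparent; 9 /b/ transparent; 10 /a/ → [+ATR]; 11 /ʊ/ → [+ATR]; 12 /u/ is itself a trigger — this domain ends here.
From /u/ at 12 rightward: word edge.

1 2 3 5 6 7 10 11 12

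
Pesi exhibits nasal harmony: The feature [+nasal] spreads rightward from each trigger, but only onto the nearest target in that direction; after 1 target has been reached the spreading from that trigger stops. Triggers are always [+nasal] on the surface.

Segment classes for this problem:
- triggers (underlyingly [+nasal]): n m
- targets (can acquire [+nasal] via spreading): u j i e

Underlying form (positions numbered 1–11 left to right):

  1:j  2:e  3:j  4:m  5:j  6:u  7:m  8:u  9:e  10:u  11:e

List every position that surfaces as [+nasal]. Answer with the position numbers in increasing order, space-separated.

From /m/ at 4 rightward: 5 /j/ → [+nasal]; bound reached.
From /m/ at 7 rightward: 8 /u/ → [+nasal]; bound reached.
Targets with no active source: positions 1 2 3 6 9 10 11 stay [-nasal].

4 5 7 8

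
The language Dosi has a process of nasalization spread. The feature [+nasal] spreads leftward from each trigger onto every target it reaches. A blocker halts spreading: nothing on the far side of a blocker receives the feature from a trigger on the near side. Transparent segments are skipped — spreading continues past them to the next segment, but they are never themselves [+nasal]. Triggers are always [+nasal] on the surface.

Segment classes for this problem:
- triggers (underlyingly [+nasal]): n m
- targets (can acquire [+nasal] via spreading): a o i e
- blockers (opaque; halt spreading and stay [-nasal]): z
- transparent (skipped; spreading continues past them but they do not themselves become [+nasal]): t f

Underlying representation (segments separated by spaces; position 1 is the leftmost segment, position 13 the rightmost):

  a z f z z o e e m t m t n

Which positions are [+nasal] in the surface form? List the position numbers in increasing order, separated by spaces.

6 7 8 9 11 13

From /m/ at 9 leftward: 8 /e/ → [+nasal]; 7 /e/ → [+nasal]; 6 /o/ → [+nasal]; 5 /z/ blocks.
From /m/ at 11 leftward: 10 /t/ transparent; 9 /m/ is itself a trigger — this domain ends here.
From /n/ at 13 leftward: 12 /t/ transparent; 11 /m/ is itself a trigger — this domain ends here.
Target with no active source: position 1 stays [-nasal].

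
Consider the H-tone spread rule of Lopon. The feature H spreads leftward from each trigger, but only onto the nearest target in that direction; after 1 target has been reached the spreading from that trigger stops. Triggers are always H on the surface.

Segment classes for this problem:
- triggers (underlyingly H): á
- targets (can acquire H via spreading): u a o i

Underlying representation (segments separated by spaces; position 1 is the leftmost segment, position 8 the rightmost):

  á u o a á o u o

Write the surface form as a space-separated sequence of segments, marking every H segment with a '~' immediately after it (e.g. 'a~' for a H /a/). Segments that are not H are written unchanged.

á~ u o a~ á~ o u o

From /á/ at 1 leftward: word edge.
From /á/ at 5 leftward: 4 /a/ → H; bound reached.
Targets with no active source: positions 2 3 6 7 8 stay [-high tone].
H positions on the surface: 1 4 5.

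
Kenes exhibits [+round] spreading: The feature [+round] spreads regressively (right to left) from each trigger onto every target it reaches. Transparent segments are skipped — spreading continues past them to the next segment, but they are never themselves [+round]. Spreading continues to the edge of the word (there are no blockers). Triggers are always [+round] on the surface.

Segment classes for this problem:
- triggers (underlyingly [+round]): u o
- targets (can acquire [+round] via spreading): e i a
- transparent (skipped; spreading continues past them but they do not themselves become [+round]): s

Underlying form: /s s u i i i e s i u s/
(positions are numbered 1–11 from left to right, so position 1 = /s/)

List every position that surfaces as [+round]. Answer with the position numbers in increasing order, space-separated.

3 4 5 6 7 9 10

From /u/ at 3 leftward: 2 /s/ transparent; 1 /s/ transparent; word edge.
From /u/ at 10 leftward: 9 /i/ → [+round]; 8 /s/ transparent; 7 /e/ → [+round]; 6 /i/ → [+round]; 5 /i/ → [+round]; 4 /i/ → [+round]; 3 /u/ is itself a trigger — this domain ends here.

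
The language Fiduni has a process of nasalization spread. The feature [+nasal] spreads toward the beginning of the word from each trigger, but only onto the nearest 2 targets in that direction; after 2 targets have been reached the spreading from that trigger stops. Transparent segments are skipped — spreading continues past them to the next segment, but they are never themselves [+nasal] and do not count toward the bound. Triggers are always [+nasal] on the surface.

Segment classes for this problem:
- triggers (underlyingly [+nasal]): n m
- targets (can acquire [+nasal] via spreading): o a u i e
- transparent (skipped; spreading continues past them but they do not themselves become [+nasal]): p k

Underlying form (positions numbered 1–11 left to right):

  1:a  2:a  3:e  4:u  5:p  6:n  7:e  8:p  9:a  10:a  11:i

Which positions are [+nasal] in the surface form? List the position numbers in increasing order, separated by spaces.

From /n/ at 6 leftward: 5 /p/ transparent; 4 /u/ → [+nasal]; 3 /e/ → [+nasal]; bound reached.
Targets with no active source: positions 1 2 7 9 10 11 stay [-nasal].

3 4 6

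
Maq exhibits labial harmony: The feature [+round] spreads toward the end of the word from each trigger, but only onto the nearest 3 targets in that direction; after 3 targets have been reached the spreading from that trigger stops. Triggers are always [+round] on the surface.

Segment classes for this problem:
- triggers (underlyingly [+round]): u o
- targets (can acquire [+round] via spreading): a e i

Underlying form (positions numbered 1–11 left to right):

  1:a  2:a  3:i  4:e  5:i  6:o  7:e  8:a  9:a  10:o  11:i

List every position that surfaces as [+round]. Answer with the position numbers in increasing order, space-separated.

From /o/ at 6 rightward: 7 /e/ → [+round]; 8 /a/ → [+round]; 9 /a/ → [+round]; bound reached.
From /o/ at 10 rightward: 11 /i/ → [+round]; word edge.
Targets with no active source: positions 1 2 3 4 5 stay [-round].

6 7 8 9 10 11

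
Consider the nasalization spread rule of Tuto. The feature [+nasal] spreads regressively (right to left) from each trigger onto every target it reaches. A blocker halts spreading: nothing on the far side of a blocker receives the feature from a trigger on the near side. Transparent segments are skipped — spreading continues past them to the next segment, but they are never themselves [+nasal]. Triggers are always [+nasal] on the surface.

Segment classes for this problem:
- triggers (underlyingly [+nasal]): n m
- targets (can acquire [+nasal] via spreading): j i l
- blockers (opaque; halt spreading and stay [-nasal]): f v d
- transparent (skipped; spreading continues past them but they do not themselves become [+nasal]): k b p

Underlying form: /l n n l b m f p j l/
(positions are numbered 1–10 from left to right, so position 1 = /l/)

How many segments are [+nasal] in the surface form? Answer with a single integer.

From /n/ at 2 leftward: 1 /l/ → [+nasal]; word edge.
From /n/ at 3 leftward: 2 /n/ is itself a trigger — this domain ends here.
From /m/ at 6 leftward: 5 /b/ transparent; 4 /l/ → [+nasal]; 3 /n/ is itself a trigger — this domain ends here.
Targets with no active source: positions 9 10 stay [-nasal].
[+nasal] positions on the surface: 1 2 3 4 6.

5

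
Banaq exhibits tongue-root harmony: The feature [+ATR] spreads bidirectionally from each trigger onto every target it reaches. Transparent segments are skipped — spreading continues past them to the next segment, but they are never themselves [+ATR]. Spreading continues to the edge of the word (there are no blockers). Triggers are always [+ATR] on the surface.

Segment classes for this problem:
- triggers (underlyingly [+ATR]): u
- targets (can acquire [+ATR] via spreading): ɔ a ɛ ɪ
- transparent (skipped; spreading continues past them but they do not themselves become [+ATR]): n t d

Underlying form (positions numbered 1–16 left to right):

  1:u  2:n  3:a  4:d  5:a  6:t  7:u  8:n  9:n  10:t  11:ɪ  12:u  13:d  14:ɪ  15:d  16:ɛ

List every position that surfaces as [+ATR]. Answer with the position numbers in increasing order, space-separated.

1 3 5 7 11 12 14 16

From /u/ at 1 rightward: 2 /n/ transparent; 3 /a/ → [+ATR]; 4 /d/ transparent; 5 /a/ → [+ATR]; 6 /t/ transparent; 7 /u/ is itself a trigger — this domain ends here.
From /u/ at 1 leftward: word edge.
From /u/ at 7 rightward: 8 /n/ transparent; 9 /n/ transparent; 10 /t/ transparent; 11 /ɪ/ → [+ATR]; 12 /u/ is itself a trigger — this domain ends here.
From /u/ at 7 leftward: 6 /t/ transparent; 5 /a/ → [+ATR]; 4 /d/ transparent; 3 /a/ → [+ATR]; 2 /n/ transparent; 1 /u/ is itself a trigger — this domain ends here.
From /u/ at 12 rightward: 13 /d/ transparent; 14 /ɪ/ → [+ATR]; 15 /d/ transparent; 16 /ɛ/ → [+ATR]; word edge.
From /u/ at 12 leftward: 11 /ɪ/ → [+ATR]; 10 /t/ transparent; 9 /n/ transparent; 8 /n/ transparent; 7 /u/ is itself a trigger — this domain ends here.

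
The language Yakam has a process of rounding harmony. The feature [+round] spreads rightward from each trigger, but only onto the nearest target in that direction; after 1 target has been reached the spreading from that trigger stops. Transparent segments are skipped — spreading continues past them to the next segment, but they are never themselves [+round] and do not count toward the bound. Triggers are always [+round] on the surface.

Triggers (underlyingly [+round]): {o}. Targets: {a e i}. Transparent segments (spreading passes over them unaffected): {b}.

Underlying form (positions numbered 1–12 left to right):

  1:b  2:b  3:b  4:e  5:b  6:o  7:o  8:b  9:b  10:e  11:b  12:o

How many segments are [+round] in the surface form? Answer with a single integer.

From /o/ at 6 rightward: 7 /o/ is itself a trigger — this domain ends here.
From /o/ at 7 rightward: 8 /b/ transparent; 9 /b/ transparent; 10 /e/ → [+round]; bound reached.
From /o/ at 12 rightward: word edge.
Target with no active source: position 4 stays [-round].
[+round] positions on the surface: 6 7 10 12.

4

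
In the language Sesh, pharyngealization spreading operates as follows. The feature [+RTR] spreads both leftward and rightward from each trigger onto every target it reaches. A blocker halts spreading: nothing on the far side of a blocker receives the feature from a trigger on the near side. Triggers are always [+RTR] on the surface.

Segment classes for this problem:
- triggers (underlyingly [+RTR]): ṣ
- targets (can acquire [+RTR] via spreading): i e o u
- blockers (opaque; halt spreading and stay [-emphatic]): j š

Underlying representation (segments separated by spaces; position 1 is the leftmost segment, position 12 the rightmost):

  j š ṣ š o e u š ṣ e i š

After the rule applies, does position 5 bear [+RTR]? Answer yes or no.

no

From /ṣ/ at 3 rightward: 4 /š/ blocks.
From /ṣ/ at 3 leftward: 2 /š/ blocks.
From /ṣ/ at 9 rightward: 10 /e/ → [+RTR]; 11 /i/ → [+RTR]; 12 /š/ blocks.
From /ṣ/ at 9 leftward: 8 /š/ blocks.
Targets with no active source: positions 5 6 7 stay [-emphatic].
[+RTR] positions on the surface: 3 9 10 11.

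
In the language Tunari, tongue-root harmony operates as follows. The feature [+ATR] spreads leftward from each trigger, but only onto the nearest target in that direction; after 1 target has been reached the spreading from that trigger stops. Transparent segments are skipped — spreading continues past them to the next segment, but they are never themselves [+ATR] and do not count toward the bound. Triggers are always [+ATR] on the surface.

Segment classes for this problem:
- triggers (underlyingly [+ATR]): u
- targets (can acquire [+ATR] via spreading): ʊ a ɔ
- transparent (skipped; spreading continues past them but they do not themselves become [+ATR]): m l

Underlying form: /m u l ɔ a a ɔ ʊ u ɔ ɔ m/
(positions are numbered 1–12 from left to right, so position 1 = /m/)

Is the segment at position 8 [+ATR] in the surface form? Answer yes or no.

From /u/ at 2 leftward: 1 /m/ transparent; word edge.
From /u/ at 9 leftward: 8 /ʊ/ → [+ATR]; bound reached.
Targets with no active source: positions 4 5 6 7 10 11 stay [-ATR].
[+ATR] positions on the surface: 2 8 9.

yes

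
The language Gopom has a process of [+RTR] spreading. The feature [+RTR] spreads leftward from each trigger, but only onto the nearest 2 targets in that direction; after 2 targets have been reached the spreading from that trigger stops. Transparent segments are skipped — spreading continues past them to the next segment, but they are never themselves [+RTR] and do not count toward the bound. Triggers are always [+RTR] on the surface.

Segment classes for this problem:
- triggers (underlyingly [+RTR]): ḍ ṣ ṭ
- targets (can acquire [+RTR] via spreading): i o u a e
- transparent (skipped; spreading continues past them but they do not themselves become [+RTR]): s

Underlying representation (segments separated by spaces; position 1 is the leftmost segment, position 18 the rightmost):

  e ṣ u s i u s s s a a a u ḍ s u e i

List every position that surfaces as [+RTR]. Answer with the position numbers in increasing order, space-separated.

From /ṣ/ at 2 leftward: 1 /e/ → [+RTR]; word edge.
From /ḍ/ at 14 leftward: 13 /u/ → [+RTR]; 12 /a/ → [+RTR]; bound reached.
Targets with no active source: positions 3 5 6 10 11 16 17 18 stay [-emphatic].

1 2 12 13 14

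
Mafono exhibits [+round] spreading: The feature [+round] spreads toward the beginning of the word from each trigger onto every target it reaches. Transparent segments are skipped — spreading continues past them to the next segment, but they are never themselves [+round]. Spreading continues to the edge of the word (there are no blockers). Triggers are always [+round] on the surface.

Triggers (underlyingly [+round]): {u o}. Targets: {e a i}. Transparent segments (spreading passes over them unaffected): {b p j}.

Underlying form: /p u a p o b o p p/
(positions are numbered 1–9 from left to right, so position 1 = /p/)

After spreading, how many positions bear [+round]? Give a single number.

From /u/ at 2 leftward: 1 /p/ transparent; word edge.
From /o/ at 5 leftward: 4 /p/ transparent; 3 /a/ → [+round]; 2 /u/ is itself a trigger — this domain ends here.
From /o/ at 7 leftward: 6 /b/ transparent; 5 /o/ is itself a trigger — this domain ends here.
[+round] positions on the surface: 2 3 5 7.

4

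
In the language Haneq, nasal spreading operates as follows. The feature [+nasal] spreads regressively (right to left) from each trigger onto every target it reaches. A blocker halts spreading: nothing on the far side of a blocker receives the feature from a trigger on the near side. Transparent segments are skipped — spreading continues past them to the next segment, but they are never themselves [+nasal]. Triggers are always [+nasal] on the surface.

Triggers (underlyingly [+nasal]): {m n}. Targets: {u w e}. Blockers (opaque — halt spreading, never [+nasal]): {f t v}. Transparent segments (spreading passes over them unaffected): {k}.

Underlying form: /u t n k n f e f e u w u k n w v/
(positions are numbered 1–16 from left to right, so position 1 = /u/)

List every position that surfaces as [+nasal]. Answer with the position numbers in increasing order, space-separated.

3 5 9 10 11 12 14

From /n/ at 3 leftward: 2 /t/ blocks.
From /n/ at 5 leftward: 4 /k/ transparent; 3 /n/ is itself a trigger — this domain ends here.
From /n/ at 14 leftward: 13 /k/ transparent; 12 /u/ → [+nasal]; 11 /w/ → [+nasal]; 10 /u/ → [+nasal]; 9 /e/ → [+nasal]; 8 /f/ blocks.
Targets with no active source: positions 1 7 15 stay [-nasal].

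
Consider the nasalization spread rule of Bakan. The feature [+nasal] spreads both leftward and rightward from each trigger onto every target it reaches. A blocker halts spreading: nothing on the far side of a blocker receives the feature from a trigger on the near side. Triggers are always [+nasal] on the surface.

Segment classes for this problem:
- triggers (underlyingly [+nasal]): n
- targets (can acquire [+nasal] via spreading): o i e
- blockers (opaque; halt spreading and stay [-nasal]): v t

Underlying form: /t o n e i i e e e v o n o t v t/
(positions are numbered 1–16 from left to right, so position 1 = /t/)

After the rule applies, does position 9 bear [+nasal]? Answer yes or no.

yes

From /n/ at 3 rightward: 4 /e/ → [+nasal]; 5 /i/ → [+nasal]; 6 /i/ → [+nasal]; 7 /e/ → [+nasal]; 8 /e/ → [+nasal]; 9 /e/ → [+nasal]; 10 /v/ blocks.
From /n/ at 3 leftward: 2 /o/ → [+nasal]; 1 /t/ blocks.
From /n/ at 12 rightward: 13 /o/ → [+nasal]; 14 /t/ blocks.
From /n/ at 12 leftward: 11 /o/ → [+nasal]; 10 /v/ blocks.
[+nasal] positions on the surface: 2 3 4 5 6 7 8 9 11 12 13.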